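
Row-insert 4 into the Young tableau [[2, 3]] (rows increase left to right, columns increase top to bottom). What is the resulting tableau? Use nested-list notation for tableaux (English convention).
4 is larger than every entry of row 1, so it is appended to row 1. The new tableau is [[2, 3, 4]].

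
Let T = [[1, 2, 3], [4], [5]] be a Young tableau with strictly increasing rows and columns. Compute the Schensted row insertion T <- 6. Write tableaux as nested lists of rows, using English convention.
6 is larger than every entry of row 1, so it is appended to row 1. The new tableau is [[1, 2, 3, 6], [4], [5]].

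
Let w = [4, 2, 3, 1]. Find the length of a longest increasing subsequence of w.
2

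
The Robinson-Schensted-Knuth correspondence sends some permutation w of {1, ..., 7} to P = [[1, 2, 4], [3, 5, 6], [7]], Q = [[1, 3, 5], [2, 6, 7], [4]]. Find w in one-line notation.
Reverse the RSK construction: for i from n down to 1, find the cell of Q containing i, remove the entry at that cell from P, and reverse-bump it up through P; the value ejected from row 1 is w(i).

Step i=7: Q has 7 at row 2, column 3; remove 6 from row 2 of P and reverse-bump: 6 enters row 1 and ejects 4. So w(7) = 4. P is now [[1, 2, 6], [3, 5], [7]].
Step i=6: Q has 6 at row 2, column 2; remove 5 from row 2 of P and reverse-bump: 5 enters row 1 and ejects 2. So w(6) = 2. P is now [[1, 5, 6], [3], [7]].
Step i=5: Q has 5 at row 1, column 3; remove that cell from P, ejecting 6. So w(5) = 6. P is now [[1, 5], [3], [7]].
Step i=4: Q has 4 at row 3, column 1; remove 7 from row 3 of P and reverse-bump: 7 enters row 2 and ejects 3; 3 enters row 1 and ejects 1. So w(4) = 1. P is now [[3, 5], [7]].
Step i=3: Q has 3 at row 1, column 2; remove that cell from P, ejecting 5. So w(3) = 5. P is now [[3], [7]].
Step i=2: Q has 2 at row 2, column 1; remove 7 from row 2 of P and reverse-bump: 7 enters row 1 and ejects 3. So w(2) = 3. P is now [[7]].
Step i=1: Q has 1 at row 1, column 1; remove that cell from P, ejecting 7. So w(1) = 7. P is now [].

So w = 7 3 5 1 6 2 4.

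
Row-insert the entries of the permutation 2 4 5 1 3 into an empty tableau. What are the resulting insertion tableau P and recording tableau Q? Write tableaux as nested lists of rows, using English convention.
Insert each entry of the permutation into P by Schensted row insertion, recording in Q the position of each new cell.

Insert 2: appended to row 1. P = [[2]].
Insert 4: appended to row 1. P = [[2, 4]].
Insert 5: appended to row 1. P = [[2, 4, 5]].
Insert 1: 1 bumps 2 from row 1; 2 starts row 2. P = [[1, 4, 5], [2]].
Insert 3: 3 bumps 4 from row 1; 4 appends to row 2. P = [[1, 3, 5], [2, 4]].

So P = [[1, 3, 5], [2, 4]], Q = [[1, 2, 3], [4, 5]].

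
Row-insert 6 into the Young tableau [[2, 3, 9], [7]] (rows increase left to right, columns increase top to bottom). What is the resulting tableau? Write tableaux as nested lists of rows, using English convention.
In row 1, 6 replaces 9 (the leftmost entry greater than 6); 9 is bumped to row 2. 9 is appended to row 2. The new tableau is [[2, 3, 6], [7, 9]].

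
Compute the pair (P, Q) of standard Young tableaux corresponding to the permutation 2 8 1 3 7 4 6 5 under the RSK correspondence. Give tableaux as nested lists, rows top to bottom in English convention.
Insert each entry of the permutation into P by Schensted row insertion, recording in Q the position of each new cell.

Insert 2: appended to row 1. P = [[2]].
Insert 8: appended to row 1. P = [[2, 8]].
Insert 1: 1 bumps 2 from row 1; 2 starts row 2. P = [[1, 8], [2]].
Insert 3: 3 bumps 8 from row 1; 8 appends to row 2. P = [[1, 3], [2, 8]].
Insert 7: appended to row 1. P = [[1, 3, 7], [2, 8]].
Insert 4: 4 bumps 7 from row 1; 7 bumps 8 from row 2; 8 starts row 3. P = [[1, 3, 4], [2, 7], [8]].
Insert 6: appended to row 1. P = [[1, 3, 4, 6], [2, 7], [8]].
Insert 5: 5 bumps 6 from row 1; 6 bumps 7 from row 2; 7 bumps 8 from row 3; 8 starts row 4. P = [[1, 3, 4, 5], [2, 6], [7], [8]].

So P = [[1, 3, 4, 5], [2, 6], [7], [8]], Q = [[1, 2, 5, 7], [3, 4], [6], [8]].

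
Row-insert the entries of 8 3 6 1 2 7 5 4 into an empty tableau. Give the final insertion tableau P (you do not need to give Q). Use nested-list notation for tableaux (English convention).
P = [[1, 2, 4], [3, 5, 7], [6], [8]]

Insert 8: appended to row 1. P = [[8]].
Insert 3: 3 bumps 8 from row 1; 8 starts row 2. P = [[3], [8]].
Insert 6: appended to row 1. P = [[3, 6], [8]].
Insert 1: 1 bumps 3 from row 1; 3 bumps 8 from row 2; 8 starts row 3. P = [[1, 6], [3], [8]].
Insert 2: 2 bumps 6 from row 1; 6 appends to row 2. P = [[1, 2], [3, 6], [8]].
Insert 7: appended to row 1. P = [[1, 2, 7], [3, 6], [8]].
Insert 5: 5 bumps 7 from row 1; 7 appends to row 2. P = [[1, 2, 5], [3, 6, 7], [8]].
Insert 4: 4 bumps 5 from row 1; 5 bumps 6 from row 2; 6 bumps 8 from row 3; 8 starts row 4. P = [[1, 2, 4], [3, 5, 7], [6], [8]].

So P = [[1, 2, 4], [3, 5, 7], [6], [8]].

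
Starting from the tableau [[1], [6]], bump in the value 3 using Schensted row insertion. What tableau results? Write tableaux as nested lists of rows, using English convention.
3 is larger than every entry of row 1, so it is appended to row 1. The new tableau is [[1, 3], [6]].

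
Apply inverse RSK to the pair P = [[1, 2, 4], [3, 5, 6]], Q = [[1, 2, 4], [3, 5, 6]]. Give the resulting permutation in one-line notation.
Reverse the RSK construction: for i from n down to 1, find the cell of Q containing i, remove the entry at that cell from P, and reverse-bump it up through P; the value ejected from row 1 is w(i).

Step i=6: Q has 6 at row 2, column 3; remove 6 from row 2 of P and reverse-bump: 6 enters row 1 and ejects 4. So w(6) = 4. P is now [[1, 2, 6], [3, 5]].
Step i=5: Q has 5 at row 2, column 2; remove 5 from row 2 of P and reverse-bump: 5 enters row 1 and ejects 2. So w(5) = 2. P is now [[1, 5, 6], [3]].
Step i=4: Q has 4 at row 1, column 3; remove that cell from P, ejecting 6. So w(4) = 6. P is now [[1, 5], [3]].
Step i=3: Q has 3 at row 2, column 1; remove 3 from row 2 of P and reverse-bump: 3 enters row 1 and ejects 1. So w(3) = 1. P is now [[3, 5]].
Step i=2: Q has 2 at row 1, column 2; remove that cell from P, ejecting 5. So w(2) = 5. P is now [[3]].
Step i=1: Q has 1 at row 1, column 1; remove that cell from P, ejecting 3. So w(1) = 3. P is now [].

So w = 3 5 1 6 2 4.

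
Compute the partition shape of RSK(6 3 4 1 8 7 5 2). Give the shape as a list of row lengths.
[3, 2, 2, 1]

Row-insert each entry into an empty tableau.

After inserting 6: P = [[6]].
After inserting 3: P = [[3], [6]].
After inserting 4: P = [[3, 4], [6]].
After inserting 1: P = [[1, 4], [3], [6]].
After inserting 8: P = [[1, 4, 8], [3], [6]].
After inserting 7: P = [[1, 4, 7], [3, 8], [6]].
After inserting 5: P = [[1, 4, 5], [3, 7], [6, 8]].
After inserting 2: P = [[1, 2, 5], [3, 4], [6, 7], [8]].

The final insertion tableau P = [[1, 2, 5], [3, 4], [6, 7], [8]] has shape [3, 2, 2, 1].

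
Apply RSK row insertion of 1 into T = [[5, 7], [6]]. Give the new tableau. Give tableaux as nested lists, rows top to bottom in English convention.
[[1, 7], [5], [6]]

In row 1, 1 replaces 5 (the leftmost entry greater than 1); 5 is bumped to row 2. In row 2, 5 replaces 6 (the leftmost entry greater than 5); 6 is bumped to row 3. 6 starts a new row 3. The new tableau is [[1, 7], [5], [6]].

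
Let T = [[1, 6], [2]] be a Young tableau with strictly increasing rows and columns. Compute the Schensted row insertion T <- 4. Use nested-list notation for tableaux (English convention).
[[1, 4], [2, 6]]

In row 1, 4 replaces 6 (the leftmost entry greater than 4); 6 is bumped to row 2. 6 is appended to row 2. The new tableau is [[1, 4], [2, 6]].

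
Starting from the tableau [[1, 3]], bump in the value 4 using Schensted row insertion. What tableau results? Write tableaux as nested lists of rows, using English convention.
[[1, 3, 4]]

4 is larger than every entry of row 1, so it is appended to row 1. The new tableau is [[1, 3, 4]].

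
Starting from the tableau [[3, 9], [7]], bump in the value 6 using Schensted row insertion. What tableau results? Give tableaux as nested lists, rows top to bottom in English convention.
In row 1, 6 replaces 9 (the leftmost entry greater than 6); 9 is bumped to row 2. 9 is appended to row 2. The new tableau is [[3, 6], [7, 9]].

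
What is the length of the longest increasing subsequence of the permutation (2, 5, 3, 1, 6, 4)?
3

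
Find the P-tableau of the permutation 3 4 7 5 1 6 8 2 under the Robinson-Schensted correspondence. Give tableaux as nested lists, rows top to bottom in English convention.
P = [[1, 2, 5, 6, 8], [3, 4], [7]]

Insert 3: appended to row 1. P = [[3]].
Insert 4: appended to row 1. P = [[3, 4]].
Insert 7: appended to row 1. P = [[3, 4, 7]].
Insert 5: 5 bumps 7 from row 1; 7 starts row 2. P = [[3, 4, 5], [7]].
Insert 1: 1 bumps 3 from row 1; 3 bumps 7 from row 2; 7 starts row 3. P = [[1, 4, 5], [3], [7]].
Insert 6: appended to row 1. P = [[1, 4, 5, 6], [3], [7]].
Insert 8: appended to row 1. P = [[1, 4, 5, 6, 8], [3], [7]].
Insert 2: 2 bumps 4 from row 1; 4 appends to row 2. P = [[1, 2, 5, 6, 8], [3, 4], [7]].

So P = [[1, 2, 5, 6, 8], [3, 4], [7]].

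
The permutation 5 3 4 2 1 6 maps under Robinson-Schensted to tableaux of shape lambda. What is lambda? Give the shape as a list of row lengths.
[3, 1, 1, 1]

RSK row insertion gives P = [[1, 4, 6], [2], [3], [5]], which has shape [3, 1, 1, 1].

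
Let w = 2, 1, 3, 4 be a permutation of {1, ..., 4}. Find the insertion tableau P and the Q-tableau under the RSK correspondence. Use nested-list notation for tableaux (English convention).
Insert each entry of the permutation into P by Schensted row insertion, recording in Q the position of each new cell.

After inserting 2: P = [[2]].
After inserting 1: P = [[1], [2]].
After inserting 3: P = [[1, 3], [2]].
After inserting 4: P = [[1, 3, 4], [2]].

So P = [[1, 3, 4], [2]], Q = [[1, 3, 4], [2]].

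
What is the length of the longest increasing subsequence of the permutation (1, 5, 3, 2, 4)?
3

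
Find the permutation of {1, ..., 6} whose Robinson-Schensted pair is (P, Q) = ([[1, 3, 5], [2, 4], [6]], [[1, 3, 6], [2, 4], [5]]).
2 1 6 4 3 5

Reverse the RSK construction: for i from n down to 1, find the cell of Q containing i, remove the entry at that cell from P, and reverse-bump it up through P; the value ejected from row 1 is w(i).

Step i=6: Q has 6 at row 1, column 3; remove that cell from P, ejecting 5. So w(6) = 5. P is now [[1, 3], [2, 4], [6]].
Step i=5: Q has 5 at row 3, column 1; remove 6 from row 3 of P and reverse-bump: 6 enters row 2 and ejects 4; 4 enters row 1 and ejects 3. So w(5) = 3. P is now [[1, 4], [2, 6]].
Step i=4: Q has 4 at row 2, column 2; remove 6 from row 2 of P and reverse-bump: 6 enters row 1 and ejects 4. So w(4) = 4. P is now [[1, 6], [2]].
Step i=3: Q has 3 at row 1, column 2; remove that cell from P, ejecting 6. So w(3) = 6. P is now [[1], [2]].
Step i=2: Q has 2 at row 2, column 1; remove 2 from row 2 of P and reverse-bump: 2 enters row 1 and ejects 1. So w(2) = 1. P is now [[2]].
Step i=1: Q has 1 at row 1, column 1; remove that cell from P, ejecting 2. So w(1) = 2. P is now [].

So w = 2 1 6 4 3 5.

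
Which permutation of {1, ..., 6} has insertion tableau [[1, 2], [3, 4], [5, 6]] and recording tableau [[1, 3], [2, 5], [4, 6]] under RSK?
Reverse the RSK construction: for i from n down to 1, find the cell of Q containing i, remove the entry at that cell from P, and reverse-bump it up through P; the value ejected from row 1 is w(i).

Step i=6: Q has 6 at row 3, column 2; remove 6 from row 3 of P and reverse-bump: 6 enters row 2 and ejects 4; 4 enters row 1 and ejects 2. So w(6) = 2. P is now [[1, 4], [3, 6], [5]].
Step i=5: Q has 5 at row 2, column 2; remove 6 from row 2 of P and reverse-bump: 6 enters row 1 and ejects 4. So w(5) = 4. P is now [[1, 6], [3], [5]].
Step i=4: Q has 4 at row 3, column 1; remove 5 from row 3 of P and reverse-bump: 5 enters row 2 and ejects 3; 3 enters row 1 and ejects 1. So w(4) = 1. P is now [[3, 6], [5]].
Step i=3: Q has 3 at row 1, column 2; remove that cell from P, ejecting 6. So w(3) = 6. P is now [[3], [5]].
Step i=2: Q has 2 at row 2, column 1; remove 5 from row 2 of P and reverse-bump: 5 enters row 1 and ejects 3. So w(2) = 3. P is now [[5]].
Step i=1: Q has 1 at row 1, column 1; remove that cell from P, ejecting 5. So w(1) = 5. P is now [].

So w = 5 3 6 1 4 2.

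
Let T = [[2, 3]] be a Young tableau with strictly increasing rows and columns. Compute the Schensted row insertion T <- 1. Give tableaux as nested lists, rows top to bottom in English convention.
[[1, 3], [2]]

In row 1, 1 replaces 2 (the leftmost entry greater than 1); 2 is bumped to row 2. 2 starts a new row 2. The new tableau is [[1, 3], [2]].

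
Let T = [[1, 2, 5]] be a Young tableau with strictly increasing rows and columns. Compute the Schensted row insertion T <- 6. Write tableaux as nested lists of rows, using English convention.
6 is larger than every entry of row 1, so it is appended to row 1. The new tableau is [[1, 2, 5, 6]].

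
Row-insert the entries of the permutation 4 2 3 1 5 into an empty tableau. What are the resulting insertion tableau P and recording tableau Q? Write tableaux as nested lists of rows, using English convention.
P = [[1, 3, 5], [2], [4]], Q = [[1, 3, 5], [2], [4]]

Insert each entry of the permutation into P by Schensted row insertion, recording in Q the position of each new cell.

Insert 4: appended to row 1. P = [[4]], Q = [[1]].
Insert 2: 2 bumps 4 from row 1; 4 starts row 2. P = [[2], [4]], Q = [[1], [2]].
Insert 3: appended to row 1. P = [[2, 3], [4]], Q = [[1, 3], [2]].
Insert 1: 1 bumps 2 from row 1; 2 bumps 4 from row 2; 4 starts row 3. P = [[1, 3], [2], [4]], Q = [[1, 3], [2], [4]].
Insert 5: appended to row 1. P = [[1, 3, 5], [2], [4]], Q = [[1, 3, 5], [2], [4]].

So P = [[1, 3, 5], [2], [4]], Q = [[1, 3, 5], [2], [4]].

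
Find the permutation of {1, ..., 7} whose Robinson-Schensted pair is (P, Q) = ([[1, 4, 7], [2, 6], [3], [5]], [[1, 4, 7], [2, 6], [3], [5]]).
5 3 2 6 1 4 7

Reverse the RSK construction: for i from n down to 1, find the cell of Q containing i, remove the entry at that cell from P, and reverse-bump it up through P; the value ejected from row 1 is w(i).

Step i=7: Q has 7 at row 1, column 3; remove that cell from P, ejecting 7. So w(7) = 7. P is now [[1, 4], [2, 6], [3], [5]].
Step i=6: Q has 6 at row 2, column 2; remove 6 from row 2 of P and reverse-bump: 6 enters row 1 and ejects 4. So w(6) = 4. P is now [[1, 6], [2], [3], [5]].
Step i=5: Q has 5 at row 4, column 1; remove 5 from row 4 of P and reverse-bump: 5 enters row 3 and ejects 3; 3 enters row 2 and ejects 2; 2 enters row 1 and ejects 1. So w(5) = 1. P is now [[2, 6], [3], [5]].
Step i=4: Q has 4 at row 1, column 2; remove that cell from P, ejecting 6. So w(4) = 6. P is now [[2], [3], [5]].
Step i=3: Q has 3 at row 3, column 1; remove 5 from row 3 of P and reverse-bump: 5 enters row 2 and ejects 3; 3 enters row 1 and ejects 2. So w(3) = 2. P is now [[3], [5]].
Step i=2: Q has 2 at row 2, column 1; remove 5 from row 2 of P and reverse-bump: 5 enters row 1 and ejects 3. So w(2) = 3. P is now [[5]].
Step i=1: Q has 1 at row 1, column 1; remove that cell from P, ejecting 5. So w(1) = 5. P is now [].

So w = 5 3 2 6 1 4 7.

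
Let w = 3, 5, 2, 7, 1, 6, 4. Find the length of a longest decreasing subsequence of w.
3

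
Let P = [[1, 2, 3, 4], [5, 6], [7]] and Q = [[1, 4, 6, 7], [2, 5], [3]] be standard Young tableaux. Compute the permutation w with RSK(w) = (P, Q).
7 5 1 6 2 3 4

Reverse the RSK construction: for i from n down to 1, find the cell of Q containing i, remove the entry at that cell from P, and reverse-bump it up through P; the value ejected from row 1 is w(i).

Step i=7: Q has 7 at row 1, column 4; remove that cell from P, ejecting 4. So w(7) = 4. P is now [[1, 2, 3], [5, 6], [7]].
Step i=6: Q has 6 at row 1, column 3; remove that cell from P, ejecting 3. So w(6) = 3. P is now [[1, 2], [5, 6], [7]].
Step i=5: Q has 5 at row 2, column 2; remove 6 from row 2 of P and reverse-bump: 6 enters row 1 and ejects 2. So w(5) = 2. P is now [[1, 6], [5], [7]].
Step i=4: Q has 4 at row 1, column 2; remove that cell from P, ejecting 6. So w(4) = 6. P is now [[1], [5], [7]].
Step i=3: Q has 3 at row 3, column 1; remove 7 from row 3 of P and reverse-bump: 7 enters row 2 and ejects 5; 5 enters row 1 and ejects 1. So w(3) = 1. P is now [[5], [7]].
Step i=2: Q has 2 at row 2, column 1; remove 7 from row 2 of P and reverse-bump: 7 enters row 1 and ejects 5. So w(2) = 5. P is now [[7]].
Step i=1: Q has 1 at row 1, column 1; remove that cell from P, ejecting 7. So w(1) = 7. P is now [].

So w = 7 5 1 6 2 3 4.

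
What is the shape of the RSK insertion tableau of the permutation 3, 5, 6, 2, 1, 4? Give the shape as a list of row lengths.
[3, 2, 1]

Row-insert each entry into an empty tableau.

After inserting 3: P = [[3]].
After inserting 5: P = [[3, 5]].
After inserting 6: P = [[3, 5, 6]].
After inserting 2: P = [[2, 5, 6], [3]].
After inserting 1: P = [[1, 5, 6], [2], [3]].
After inserting 4: P = [[1, 4, 6], [2, 5], [3]].

The final insertion tableau P = [[1, 4, 6], [2, 5], [3]] has shape [3, 2, 1].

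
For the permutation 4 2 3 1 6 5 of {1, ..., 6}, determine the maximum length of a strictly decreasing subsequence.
3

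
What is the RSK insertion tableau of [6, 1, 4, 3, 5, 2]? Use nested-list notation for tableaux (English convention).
P = [[1, 2, 5], [3], [4], [6]]

Insert 6: appended to row 1. P = [[6]].
Insert 1: 1 bumps 6 from row 1; 6 starts row 2. P = [[1], [6]].
Insert 4: appended to row 1. P = [[1, 4], [6]].
Insert 3: 3 bumps 4 from row 1; 4 bumps 6 from row 2; 6 starts row 3. P = [[1, 3], [4], [6]].
Insert 5: appended to row 1. P = [[1, 3, 5], [4], [6]].
Insert 2: 2 bumps 3 from row 1; 3 bumps 4 from row 2; 4 bumps 6 from row 3; 6 starts row 4. P = [[1, 2, 5], [3], [4], [6]].

So P = [[1, 2, 5], [3], [4], [6]].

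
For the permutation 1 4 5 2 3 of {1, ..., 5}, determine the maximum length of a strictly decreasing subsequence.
2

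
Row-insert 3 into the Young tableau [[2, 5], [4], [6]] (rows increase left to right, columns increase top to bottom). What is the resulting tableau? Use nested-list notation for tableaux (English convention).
[[2, 3], [4, 5], [6]]

In row 1, 3 replaces 5 (the leftmost entry greater than 3); 5 is bumped to row 2. 5 is appended to row 2. The new tableau is [[2, 3], [4, 5], [6]].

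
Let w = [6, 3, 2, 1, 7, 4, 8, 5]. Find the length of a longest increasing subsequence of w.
3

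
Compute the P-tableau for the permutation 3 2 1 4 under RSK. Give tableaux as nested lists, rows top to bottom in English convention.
Insert 3: appended to row 1. P = [[3]].
Insert 2: 2 bumps 3 from row 1; 3 starts row 2. P = [[2], [3]].
Insert 1: 1 bumps 2 from row 1; 2 bumps 3 from row 2; 3 starts row 3. P = [[1], [2], [3]].
Insert 4: appended to row 1. P = [[1, 4], [2], [3]].

So P = [[1, 4], [2], [3]].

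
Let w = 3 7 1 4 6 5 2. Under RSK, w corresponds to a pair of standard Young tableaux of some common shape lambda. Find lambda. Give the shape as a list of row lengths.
Row-insert each entry into an empty tableau.

After inserting 3: P = [[3]].
After inserting 7: P = [[3, 7]].
After inserting 1: P = [[1, 7], [3]].
After inserting 4: P = [[1, 4], [3, 7]].
After inserting 6: P = [[1, 4, 6], [3, 7]].
After inserting 5: P = [[1, 4, 5], [3, 6], [7]].
After inserting 2: P = [[1, 2, 5], [3, 4], [6], [7]].

The final insertion tableau P = [[1, 2, 5], [3, 4], [6], [7]] has shape [3, 2, 1, 1].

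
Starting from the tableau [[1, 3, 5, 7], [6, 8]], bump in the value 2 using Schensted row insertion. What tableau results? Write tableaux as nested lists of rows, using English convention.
[[1, 2, 5, 7], [3, 8], [6]]

In row 1, 2 replaces 3 (the leftmost entry greater than 2); 3 is bumped to row 2. In row 2, 3 replaces 6 (the leftmost entry greater than 3); 6 is bumped to row 3. 6 starts a new row 3. The new tableau is [[1, 2, 5, 7], [3, 8], [6]].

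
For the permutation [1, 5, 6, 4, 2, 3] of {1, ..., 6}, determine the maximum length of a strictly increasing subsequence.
3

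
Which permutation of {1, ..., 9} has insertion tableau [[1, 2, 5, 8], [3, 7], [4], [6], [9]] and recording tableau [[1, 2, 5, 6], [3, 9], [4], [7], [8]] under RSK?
1 9 6 4 7 8 3 2 5

Reverse the RSK construction: for i from n down to 1, find the cell of Q containing i, remove the entry at that cell from P, and reverse-bump it up through P; the value ejected from row 1 is w(i).

Step i=9: Q has 9 at row 2, column 2; remove 7 from row 2 of P and reverse-bump: 7 enters row 1 and ejects 5. So w(9) = 5. P is now [[1, 2, 7, 8], [3], [4], [6], [9]].
Step i=8: Q has 8 at row 5, column 1; remove 9 from row 5 of P and reverse-bump: 9 enters row 4 and ejects 6; 6 enters row 3 and ejects 4; 4 enters row 2 and ejects 3; 3 enters row 1 and ejects 2. So w(8) = 2. P is now [[1, 3, 7, 8], [4], [6], [9]].
Step i=7: Q has 7 at row 4, column 1; remove 9 from row 4 of P and reverse-bump: 9 enters row 3 and ejects 6; 6 enters row 2 and ejects 4; 4 enters row 1 and ejects 3. So w(7) = 3. P is now [[1, 4, 7, 8], [6], [9]].
Step i=6: Q has 6 at row 1, column 4; remove that cell from P, ejecting 8. So w(6) = 8. P is now [[1, 4, 7], [6], [9]].
Step i=5: Q has 5 at row 1, column 3; remove that cell from P, ejecting 7. So w(5) = 7. P is now [[1, 4], [6], [9]].
Step i=4: Q has 4 at row 3, column 1; remove 9 from row 3 of P and reverse-bump: 9 enters row 2 and ejects 6; 6 enters row 1 and ejects 4. So w(4) = 4. P is now [[1, 6], [9]].
Step i=3: Q has 3 at row 2, column 1; remove 9 from row 2 of P and reverse-bump: 9 enters row 1 and ejects 6. So w(3) = 6. P is now [[1, 9]].
Step i=2: Q has 2 at row 1, column 2; remove that cell from P, ejecting 9. So w(2) = 9. P is now [[1]].
Step i=1: Q has 1 at row 1, column 1; remove that cell from P, ejecting 1. So w(1) = 1. P is now [].

So w = 1 9 6 4 7 8 3 2 5.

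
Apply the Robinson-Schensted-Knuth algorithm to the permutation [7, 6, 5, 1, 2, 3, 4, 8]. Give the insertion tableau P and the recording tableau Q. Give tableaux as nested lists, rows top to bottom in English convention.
Insert each entry of the permutation into P by Schensted row insertion, recording in Q the position of each new cell.

After inserting 7: P = [[7]].
After inserting 6: P = [[6], [7]].
After inserting 5: P = [[5], [6], [7]].
After inserting 1: P = [[1], [5], [6], [7]].
After inserting 2: P = [[1, 2], [5], [6], [7]].
After inserting 3: P = [[1, 2, 3], [5], [6], [7]].
After inserting 4: P = [[1, 2, 3, 4], [5], [6], [7]].
After inserting 8: P = [[1, 2, 3, 4, 8], [5], [6], [7]].

So P = [[1, 2, 3, 4, 8], [5], [6], [7]], Q = [[1, 5, 6, 7, 8], [2], [3], [4]].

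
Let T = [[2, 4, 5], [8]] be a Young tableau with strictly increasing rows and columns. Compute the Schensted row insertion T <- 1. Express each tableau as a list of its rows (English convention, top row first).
[[1, 4, 5], [2], [8]]

In row 1, 1 replaces 2 (the leftmost entry greater than 1); 2 is bumped to row 2. In row 2, 2 replaces 8 (the leftmost entry greater than 2); 8 is bumped to row 3. 8 starts a new row 3. The new tableau is [[1, 4, 5], [2], [8]].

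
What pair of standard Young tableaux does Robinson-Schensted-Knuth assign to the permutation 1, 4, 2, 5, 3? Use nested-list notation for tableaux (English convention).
P = [[1, 2, 3], [4, 5]], Q = [[1, 2, 4], [3, 5]]

Insert each entry of the permutation into P by Schensted row insertion, recording in Q the position of each new cell.

After inserting 1: P = [[1]].
After inserting 4: P = [[1, 4]].
After inserting 2: P = [[1, 2], [4]].
After inserting 5: P = [[1, 2, 5], [4]].
After inserting 3: P = [[1, 2, 3], [4, 5]].

So P = [[1, 2, 3], [4, 5]], Q = [[1, 2, 4], [3, 5]].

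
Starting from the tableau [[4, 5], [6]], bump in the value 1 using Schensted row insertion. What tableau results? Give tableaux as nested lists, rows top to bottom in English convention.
[[1, 5], [4], [6]]

In row 1, 1 replaces 4 (the leftmost entry greater than 1); 4 is bumped to row 2. In row 2, 4 replaces 6 (the leftmost entry greater than 4); 6 is bumped to row 3. 6 starts a new row 3. The new tableau is [[1, 5], [4], [6]].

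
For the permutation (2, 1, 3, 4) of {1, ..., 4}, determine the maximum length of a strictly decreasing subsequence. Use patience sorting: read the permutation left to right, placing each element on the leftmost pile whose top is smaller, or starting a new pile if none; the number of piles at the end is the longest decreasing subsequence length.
2

2: new pile. tops = [2]
1: new pile. tops = [2, 1]
3: onto pile 1 (replacing 2). tops = [3, 1]
4: onto pile 1 (replacing 3). tops = [4, 1]

2 piles, so the longest decreasing subsequence has length 2.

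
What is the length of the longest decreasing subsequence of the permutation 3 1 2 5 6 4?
2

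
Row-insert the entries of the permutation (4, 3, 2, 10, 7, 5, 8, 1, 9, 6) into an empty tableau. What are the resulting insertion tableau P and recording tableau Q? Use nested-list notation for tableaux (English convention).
Insert each entry of the permutation into P by Schensted row insertion, recording in Q the position of each new cell.

Insert 4: appended to row 1. P = [[4]], Q = [[1]].
Insert 3: 3 bumps 4 from row 1; 4 starts row 2. P = [[3], [4]], Q = [[1], [2]].
Insert 2: 2 bumps 3 from row 1; 3 bumps 4 from row 2; 4 starts row 3. P = [[2], [3], [4]], Q = [[1], [2], [3]].
Insert 10: appended to row 1. P = [[2, 10], [3], [4]], Q = [[1, 4], [2], [3]].
Insert 7: 7 bumps 10 from row 1; 10 appends to row 2. P = [[2, 7], [3, 10], [4]], Q = [[1, 4], [2, 5], [3]].
Insert 5: 5 bumps 7 from row 1; 7 bumps 10 from row 2; 10 appends to row 3. P = [[2, 5], [3, 7], [4, 10]], Q = [[1, 4], [2, 5], [3, 6]].
Insert 8: appended to row 1. P = [[2, 5, 8], [3, 7], [4, 10]], Q = [[1, 4, 7], [2, 5], [3, 6]].
Insert 1: 1 bumps 2 from row 1; 2 bumps 3 from row 2; 3 bumps 4 from row 3; 4 starts row 4. P = [[1, 5, 8], [2, 7], [3, 10], [4]], Q = [[1, 4, 7], [2, 5], [3, 6], [8]].
Insert 9: appended to row 1. P = [[1, 5, 8, 9], [2, 7], [3, 10], [4]], Q = [[1, 4, 7, 9], [2, 5], [3, 6], [8]].
Insert 6: 6 bumps 8 from row 1; 8 appends to row 2. P = [[1, 5, 6, 9], [2, 7, 8], [3, 10], [4]], Q = [[1, 4, 7, 9], [2, 5, 10], [3, 6], [8]].

So P = [[1, 5, 6, 9], [2, 7, 8], [3, 10], [4]], Q = [[1, 4, 7, 9], [2, 5, 10], [3, 6], [8]].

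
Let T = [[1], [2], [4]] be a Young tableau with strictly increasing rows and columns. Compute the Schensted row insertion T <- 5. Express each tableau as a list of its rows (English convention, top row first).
[[1, 5], [2], [4]]

5 is larger than every entry of row 1, so it is appended to row 1. The new tableau is [[1, 5], [2], [4]].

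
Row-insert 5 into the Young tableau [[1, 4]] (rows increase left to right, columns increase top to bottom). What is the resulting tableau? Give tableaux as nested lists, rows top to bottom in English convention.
5 is larger than every entry of row 1, so it is appended to row 1. The new tableau is [[1, 4, 5]].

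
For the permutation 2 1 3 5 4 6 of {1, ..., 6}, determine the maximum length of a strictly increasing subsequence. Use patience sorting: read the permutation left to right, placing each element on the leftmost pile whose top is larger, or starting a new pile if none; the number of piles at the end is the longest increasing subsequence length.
4

2: new pile. tops = [2]
1: onto pile 1 (replacing 2). tops = [1]
3: new pile. tops = [1, 3]
5: new pile. tops = [1, 3, 5]
4: onto pile 3 (replacing 5). tops = [1, 3, 4]
6: new pile. tops = [1, 3, 4, 6]

4 piles, so the longest increasing subsequence has length 4.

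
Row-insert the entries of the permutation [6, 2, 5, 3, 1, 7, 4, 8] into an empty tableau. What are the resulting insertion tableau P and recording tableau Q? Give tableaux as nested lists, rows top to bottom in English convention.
Insert each entry of the permutation into P by Schensted row insertion, recording in Q the position of each new cell.

After inserting 6: P = [[6]].
After inserting 2: P = [[2], [6]].
After inserting 5: P = [[2, 5], [6]].
After inserting 3: P = [[2, 3], [5], [6]].
After inserting 1: P = [[1, 3], [2], [5], [6]].
After inserting 7: P = [[1, 3, 7], [2], [5], [6]].
After inserting 4: P = [[1, 3, 4], [2, 7], [5], [6]].
After inserting 8: P = [[1, 3, 4, 8], [2, 7], [5], [6]].

So P = [[1, 3, 4, 8], [2, 7], [5], [6]], Q = [[1, 3, 6, 8], [2, 7], [4], [5]].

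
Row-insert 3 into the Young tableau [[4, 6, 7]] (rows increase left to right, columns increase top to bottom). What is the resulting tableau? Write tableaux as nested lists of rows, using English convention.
In row 1, 3 replaces 4 (the leftmost entry greater than 3); 4 is bumped to row 2. 4 starts a new row 2. The new tableau is [[3, 6, 7], [4]].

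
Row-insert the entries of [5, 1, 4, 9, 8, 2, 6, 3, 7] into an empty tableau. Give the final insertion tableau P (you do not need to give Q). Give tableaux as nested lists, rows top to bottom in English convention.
P = [[1, 2, 3, 7], [4, 6], [5, 8], [9]]

Insert 5: appended to row 1. P = [[5]].
Insert 1: 1 bumps 5 from row 1; 5 starts row 2. P = [[1], [5]].
Insert 4: appended to row 1. P = [[1, 4], [5]].
Insert 9: appended to row 1. P = [[1, 4, 9], [5]].
Insert 8: 8 bumps 9 from row 1; 9 appends to row 2. P = [[1, 4, 8], [5, 9]].
Insert 2: 2 bumps 4 from row 1; 4 bumps 5 from row 2; 5 starts row 3. P = [[1, 2, 8], [4, 9], [5]].
Insert 6: 6 bumps 8 from row 1; 8 bumps 9 from row 2; 9 appends to row 3. P = [[1, 2, 6], [4, 8], [5, 9]].
Insert 3: 3 bumps 6 from row 1; 6 bumps 8 from row 2; 8 bumps 9 from row 3; 9 starts row 4. P = [[1, 2, 3], [4, 6], [5, 8], [9]].
Insert 7: appended to row 1. P = [[1, 2, 3, 7], [4, 6], [5, 8], [9]].

So P = [[1, 2, 3, 7], [4, 6], [5, 8], [9]].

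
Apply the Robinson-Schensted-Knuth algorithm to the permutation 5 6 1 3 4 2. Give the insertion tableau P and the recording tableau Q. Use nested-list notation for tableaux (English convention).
Insert each entry of the permutation into P by Schensted row insertion, recording in Q the position of each new cell.

Insert 5: appended to row 1. P = [[5]].
Insert 6: appended to row 1. P = [[5, 6]].
Insert 1: 1 bumps 5 from row 1; 5 starts row 2. P = [[1, 6], [5]].
Insert 3: 3 bumps 6 from row 1; 6 appends to row 2. P = [[1, 3], [5, 6]].
Insert 4: appended to row 1. P = [[1, 3, 4], [5, 6]].
Insert 2: 2 bumps 3 from row 1; 3 bumps 5 from row 2; 5 starts row 3. P = [[1, 2, 4], [3, 6], [5]].

So P = [[1, 2, 4], [3, 6], [5]], Q = [[1, 2, 5], [3, 4], [6]].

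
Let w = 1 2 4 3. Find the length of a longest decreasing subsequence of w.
2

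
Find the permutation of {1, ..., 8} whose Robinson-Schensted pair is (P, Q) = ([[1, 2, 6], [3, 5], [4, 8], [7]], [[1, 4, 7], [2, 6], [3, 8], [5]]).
7 4 3 8 1 5 6 2

Reverse the RSK construction: for i from n down to 1, find the cell of Q containing i, remove the entry at that cell from P, and reverse-bump it up through P; the value ejected from row 1 is w(i).

Step i=8: Q has 8 at row 3, column 2; remove 8 from row 3 of P and reverse-bump: 8 enters row 2 and ejects 5; 5 enters row 1 and ejects 2. So w(8) = 2. P is now [[1, 5, 6], [3, 8], [4], [7]].
Step i=7: Q has 7 at row 1, column 3; remove that cell from P, ejecting 6. So w(7) = 6. P is now [[1, 5], [3, 8], [4], [7]].
Step i=6: Q has 6 at row 2, column 2; remove 8 from row 2 of P and reverse-bump: 8 enters row 1 and ejects 5. So w(6) = 5. P is now [[1, 8], [3], [4], [7]].
Step i=5: Q has 5 at row 4, column 1; remove 7 from row 4 of P and reverse-bump: 7 enters row 3 and ejects 4; 4 enters row 2 and ejects 3; 3 enters row 1 and ejects 1. So w(5) = 1. P is now [[3, 8], [4], [7]].
Step i=4: Q has 4 at row 1, column 2; remove that cell from P, ejecting 8. So w(4) = 8. P is now [[3], [4], [7]].
Step i=3: Q has 3 at row 3, column 1; remove 7 from row 3 of P and reverse-bump: 7 enters row 2 and ejects 4; 4 enters row 1 and ejects 3. So w(3) = 3. P is now [[4], [7]].
Step i=2: Q has 2 at row 2, column 1; remove 7 from row 2 of P and reverse-bump: 7 enters row 1 and ejects 4. So w(2) = 4. P is now [[7]].
Step i=1: Q has 1 at row 1, column 1; remove that cell from P, ejecting 7. So w(1) = 7. P is now [].

So w = 7 4 3 8 1 5 6 2.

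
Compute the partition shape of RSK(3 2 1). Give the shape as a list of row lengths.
[1, 1, 1]

Row-insert each entry into an empty tableau.

After inserting 3: P = [[3]].
After inserting 2: P = [[2], [3]].
After inserting 1: P = [[1], [2], [3]].

The final insertion tableau P = [[1], [2], [3]] has shape [1, 1, 1].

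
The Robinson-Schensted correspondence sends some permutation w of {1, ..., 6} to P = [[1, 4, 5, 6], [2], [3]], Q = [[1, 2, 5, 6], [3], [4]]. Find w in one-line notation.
Reverse the RSK construction: for i from n down to 1, find the cell of Q containing i, remove the entry at that cell from P, and reverse-bump it up through P; the value ejected from row 1 is w(i).

Step i=6: Q has 6 at row 1, column 4; remove that cell from P, ejecting 6. So w(6) = 6. P is now [[1, 4, 5], [2], [3]].
Step i=5: Q has 5 at row 1, column 3; remove that cell from P, ejecting 5. So w(5) = 5. P is now [[1, 4], [2], [3]].
Step i=4: Q has 4 at row 3, column 1; remove 3 from row 3 of P and reverse-bump: 3 enters row 2 and ejects 2; 2 enters row 1 and ejects 1. So w(4) = 1. P is now [[2, 4], [3]].
Step i=3: Q has 3 at row 2, column 1; remove 3 from row 2 of P and reverse-bump: 3 enters row 1 and ejects 2. So w(3) = 2. P is now [[3, 4]].
Step i=2: Q has 2 at row 1, column 2; remove that cell from P, ejecting 4. So w(2) = 4. P is now [[3]].
Step i=1: Q has 1 at row 1, column 1; remove that cell from P, ejecting 3. So w(1) = 3. P is now [].

So w = 3 4 2 1 5 6.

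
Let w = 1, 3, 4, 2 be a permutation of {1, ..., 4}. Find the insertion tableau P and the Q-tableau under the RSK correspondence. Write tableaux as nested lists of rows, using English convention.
P = [[1, 2, 4], [3]], Q = [[1, 2, 3], [4]]

Insert each entry of the permutation into P by Schensted row insertion, recording in Q the position of each new cell.

Insert 1: appended to row 1. P = [[1]].
Insert 3: appended to row 1. P = [[1, 3]].
Insert 4: appended to row 1. P = [[1, 3, 4]].
Insert 2: 2 bumps 3 from row 1; 3 starts row 2. P = [[1, 2, 4], [3]].

So P = [[1, 2, 4], [3]], Q = [[1, 2, 3], [4]].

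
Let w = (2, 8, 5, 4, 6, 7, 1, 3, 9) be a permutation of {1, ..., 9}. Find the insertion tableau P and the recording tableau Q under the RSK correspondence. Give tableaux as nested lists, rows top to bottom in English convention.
P = [[1, 3, 6, 7, 9], [2, 4], [5], [8]], Q = [[1, 2, 5, 6, 9], [3, 8], [4], [7]]

Insert each entry of the permutation into P by Schensted row insertion, recording in Q the position of each new cell.

After inserting 2: P = [[2]].
After inserting 8: P = [[2, 8]].
After inserting 5: P = [[2, 5], [8]].
After inserting 4: P = [[2, 4], [5], [8]].
After inserting 6: P = [[2, 4, 6], [5], [8]].
After inserting 7: P = [[2, 4, 6, 7], [5], [8]].
After inserting 1: P = [[1, 4, 6, 7], [2], [5], [8]].
After inserting 3: P = [[1, 3, 6, 7], [2, 4], [5], [8]].
After inserting 9: P = [[1, 3, 6, 7, 9], [2, 4], [5], [8]].

So P = [[1, 3, 6, 7, 9], [2, 4], [5], [8]], Q = [[1, 2, 5, 6, 9], [3, 8], [4], [7]].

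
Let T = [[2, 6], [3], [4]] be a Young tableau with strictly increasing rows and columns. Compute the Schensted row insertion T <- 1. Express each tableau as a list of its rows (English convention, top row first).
[[1, 6], [2], [3], [4]]

In row 1, 1 replaces 2 (the leftmost entry greater than 1); 2 is bumped to row 2. In row 2, 2 replaces 3 (the leftmost entry greater than 2); 3 is bumped to row 3. In row 3, 3 replaces 4 (the leftmost entry greater than 3); 4 is bumped to row 4. 4 starts a new row 4. The new tableau is [[1, 6], [2], [3], [4]].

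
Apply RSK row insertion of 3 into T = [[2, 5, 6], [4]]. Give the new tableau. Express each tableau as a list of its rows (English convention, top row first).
[[2, 3, 6], [4, 5]]

In row 1, 3 replaces 5 (the leftmost entry greater than 3); 5 is bumped to row 2. 5 is appended to row 2. The new tableau is [[2, 3, 6], [4, 5]].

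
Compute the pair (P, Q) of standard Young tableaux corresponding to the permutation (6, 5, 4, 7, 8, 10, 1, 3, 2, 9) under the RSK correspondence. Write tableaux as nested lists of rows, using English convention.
Insert each entry of the permutation into P by Schensted row insertion, recording in Q the position of each new cell.

Insert 6: appended to row 1. P = [[6]].
Insert 5: 5 bumps 6 from row 1; 6 starts row 2. P = [[5], [6]].
Insert 4: 4 bumps 5 from row 1; 5 bumps 6 from row 2; 6 starts row 3. P = [[4], [5], [6]].
Insert 7: appended to row 1. P = [[4, 7], [5], [6]].
Insert 8: appended to row 1. P = [[4, 7, 8], [5], [6]].
Insert 10: appended to row 1. P = [[4, 7, 8, 10], [5], [6]].
Insert 1: 1 bumps 4 from row 1; 4 bumps 5 from row 2; 5 bumps 6 from row 3; 6 starts row 4. P = [[1, 7, 8, 10], [4], [5], [6]].
Insert 3: 3 bumps 7 from row 1; 7 appends to row 2. P = [[1, 3, 8, 10], [4, 7], [5], [6]].
Insert 2: 2 bumps 3 from row 1; 3 bumps 4 from row 2; 4 bumps 5 from row 3; 5 bumps 6 from row 4; 6 starts row 5. P = [[1, 2, 8, 10], [3, 7], [4], [5], [6]].
Insert 9: 9 bumps 10 from row 1; 10 appends to row 2. P = [[1, 2, 8, 9], [3, 7, 10], [4], [5], [6]].

So P = [[1, 2, 8, 9], [3, 7, 10], [4], [5], [6]], Q = [[1, 4, 5, 6], [2, 8, 10], [3], [7], [9]].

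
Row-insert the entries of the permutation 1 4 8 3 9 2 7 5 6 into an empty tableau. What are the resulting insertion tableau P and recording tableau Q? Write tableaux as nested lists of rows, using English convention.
Insert each entry of the permutation into P by Schensted row insertion, recording in Q the position of each new cell.

Insert 1: appended to row 1. P = [[1]].
Insert 4: appended to row 1. P = [[1, 4]].
Insert 8: appended to row 1. P = [[1, 4, 8]].
Insert 3: 3 bumps 4 from row 1; 4 starts row 2. P = [[1, 3, 8], [4]].
Insert 9: appended to row 1. P = [[1, 3, 8, 9], [4]].
Insert 2: 2 bumps 3 from row 1; 3 bumps 4 from row 2; 4 starts row 3. P = [[1, 2, 8, 9], [3], [4]].
Insert 7: 7 bumps 8 from row 1; 8 appends to row 2. P = [[1, 2, 7, 9], [3, 8], [4]].
Insert 5: 5 bumps 7 from row 1; 7 bumps 8 from row 2; 8 appends to row 3. P = [[1, 2, 5, 9], [3, 7], [4, 8]].
Insert 6: 6 bumps 9 from row 1; 9 appends to row 2. P = [[1, 2, 5, 6], [3, 7, 9], [4, 8]].

So P = [[1, 2, 5, 6], [3, 7, 9], [4, 8]], Q = [[1, 2, 3, 5], [4, 7, 9], [6, 8]].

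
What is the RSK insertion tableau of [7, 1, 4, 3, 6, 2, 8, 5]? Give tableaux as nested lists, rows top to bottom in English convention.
P = [[1, 2, 5, 8], [3, 6], [4], [7]]

After inserting 7: P = [[7]].
After inserting 1: P = [[1], [7]].
After inserting 4: P = [[1, 4], [7]].
After inserting 3: P = [[1, 3], [4], [7]].
After inserting 6: P = [[1, 3, 6], [4], [7]].
After inserting 2: P = [[1, 2, 6], [3], [4], [7]].
After inserting 8: P = [[1, 2, 6, 8], [3], [4], [7]].
After inserting 5: P = [[1, 2, 5, 8], [3, 6], [4], [7]].

So P = [[1, 2, 5, 8], [3, 6], [4], [7]].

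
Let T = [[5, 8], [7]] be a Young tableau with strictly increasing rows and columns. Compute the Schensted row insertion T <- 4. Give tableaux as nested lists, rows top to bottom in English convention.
In row 1, 4 replaces 5 (the leftmost entry greater than 4); 5 is bumped to row 2. In row 2, 5 replaces 7 (the leftmost entry greater than 5); 7 is bumped to row 3. 7 starts a new row 3. The new tableau is [[4, 8], [5], [7]].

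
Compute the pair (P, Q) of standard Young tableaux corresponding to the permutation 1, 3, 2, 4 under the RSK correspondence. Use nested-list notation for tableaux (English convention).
P = [[1, 2, 4], [3]], Q = [[1, 2, 4], [3]]

Insert each entry of the permutation into P by Schensted row insertion, recording in Q the position of each new cell.

Insert 1: appended to row 1. P = [[1]].
Insert 3: appended to row 1. P = [[1, 3]].
Insert 2: 2 bumps 3 from row 1; 3 starts row 2. P = [[1, 2], [3]].
Insert 4: appended to row 1. P = [[1, 2, 4], [3]].

So P = [[1, 2, 4], [3]], Q = [[1, 2, 4], [3]].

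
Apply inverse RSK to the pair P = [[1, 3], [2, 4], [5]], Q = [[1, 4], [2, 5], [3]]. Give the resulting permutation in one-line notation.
5 2 1 4 3

Reverse the RSK construction: for i from n down to 1, find the cell of Q containing i, remove the entry at that cell from P, and reverse-bump it up through P; the value ejected from row 1 is w(i).

Step i=5: Q has 5 at row 2, column 2; remove 4 from row 2 of P and reverse-bump: 4 enters row 1 and ejects 3. So w(5) = 3. P is now [[1, 4], [2], [5]].
Step i=4: Q has 4 at row 1, column 2; remove that cell from P, ejecting 4. So w(4) = 4. P is now [[1], [2], [5]].
Step i=3: Q has 3 at row 3, column 1; remove 5 from row 3 of P and reverse-bump: 5 enters row 2 and ejects 2; 2 enters row 1 and ejects 1. So w(3) = 1. P is now [[2], [5]].
Step i=2: Q has 2 at row 2, column 1; remove 5 from row 2 of P and reverse-bump: 5 enters row 1 and ejects 2. So w(2) = 2. P is now [[5]].
Step i=1: Q has 1 at row 1, column 1; remove that cell from P, ejecting 5. So w(1) = 5. P is now [].

So w = 5 2 1 4 3.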